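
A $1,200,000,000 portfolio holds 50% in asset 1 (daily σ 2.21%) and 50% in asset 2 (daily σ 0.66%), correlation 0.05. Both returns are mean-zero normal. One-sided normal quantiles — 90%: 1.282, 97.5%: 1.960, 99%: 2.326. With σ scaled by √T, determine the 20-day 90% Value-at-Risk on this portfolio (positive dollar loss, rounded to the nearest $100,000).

$80,400,000

σ_p = √(0.5²·2.21² + 0.5²·0.66² + 2·0.05·0.5·0.5·2.21·0.66) = 1.169%.
σ_{20d} = 1.169% × √20 = 5.228%.
VaR = 1.282 × 5.228% = 6.702%; on $1,200,000,000 that is $80,424,000.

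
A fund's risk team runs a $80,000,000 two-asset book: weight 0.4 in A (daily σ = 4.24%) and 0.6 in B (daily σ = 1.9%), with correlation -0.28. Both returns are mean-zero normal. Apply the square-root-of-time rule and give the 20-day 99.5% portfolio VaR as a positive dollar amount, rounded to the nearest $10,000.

$16,210,000

σ_p = √(0.4²·4.24² + 0.6²·1.9² + 2·-0.28·0.4·0.6·4.24·1.9) = 1.759%.
σ_{20d} = 1.759% × √20 = 7.866%.
z(99.5%) = 2.576.
VaR = 2.576 × 7.866% = 20.263%; on $80,000,000 that is $16,210,400.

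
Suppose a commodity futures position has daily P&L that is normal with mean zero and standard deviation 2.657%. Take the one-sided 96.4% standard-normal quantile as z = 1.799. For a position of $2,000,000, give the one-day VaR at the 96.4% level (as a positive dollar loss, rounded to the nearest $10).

$95,600

VaR = z·σ = 1.799 × 2.657% = 4.780%.
On $2,000,000: 0.04780 × $2,000,000 = $95,600.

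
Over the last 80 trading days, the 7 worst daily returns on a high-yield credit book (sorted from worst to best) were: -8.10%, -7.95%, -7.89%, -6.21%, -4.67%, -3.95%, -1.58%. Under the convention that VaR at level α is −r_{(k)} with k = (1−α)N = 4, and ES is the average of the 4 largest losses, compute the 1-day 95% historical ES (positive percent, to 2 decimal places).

The 4 worst returns sum to -30.15%.
ES = −(-30.15%) / 4 = 7.5375% ≈ 7.54%.

7.54%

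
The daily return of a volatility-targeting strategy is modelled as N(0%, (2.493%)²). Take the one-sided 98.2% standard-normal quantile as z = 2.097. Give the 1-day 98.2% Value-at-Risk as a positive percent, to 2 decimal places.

VaR = z·σ = 2.097 × 2.493% = 5.228%.

5.23%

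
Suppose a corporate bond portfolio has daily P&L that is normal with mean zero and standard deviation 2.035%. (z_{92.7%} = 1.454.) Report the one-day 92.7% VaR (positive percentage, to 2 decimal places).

VaR = z·σ = 1.454 × 2.035% = 2.959%.

2.96%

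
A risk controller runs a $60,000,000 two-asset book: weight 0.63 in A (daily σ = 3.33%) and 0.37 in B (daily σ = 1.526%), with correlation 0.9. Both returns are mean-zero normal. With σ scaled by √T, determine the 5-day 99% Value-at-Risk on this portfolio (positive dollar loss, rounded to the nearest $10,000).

$8,170,000

σ_p = √(0.63²·3.33² + 0.37²·1.526² + 2·0.9·0.63·0.37·3.33·1.526) = 2.618%.
σ_{5d} = 2.618% × √5 = 5.854%.
z(99%) = 2.326.
VaR = 2.326 × 5.854% = 13.616%; on $60,000,000 that is $8,169,600.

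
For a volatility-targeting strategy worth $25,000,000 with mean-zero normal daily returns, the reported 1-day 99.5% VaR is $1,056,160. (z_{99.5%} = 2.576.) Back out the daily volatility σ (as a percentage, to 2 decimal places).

VaR as a fraction: $1,056,160 / $25,000,000 = 4.225%.
σ = VaR / z = 4.225% / 2.576 = 1.640%.

1.64%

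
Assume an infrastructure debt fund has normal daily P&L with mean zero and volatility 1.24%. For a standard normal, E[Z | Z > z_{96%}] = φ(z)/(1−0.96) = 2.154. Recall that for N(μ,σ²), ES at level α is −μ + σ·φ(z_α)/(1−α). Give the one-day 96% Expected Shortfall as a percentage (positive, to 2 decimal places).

ES = 1.24% × 2.154 = 2.671%.

2.67%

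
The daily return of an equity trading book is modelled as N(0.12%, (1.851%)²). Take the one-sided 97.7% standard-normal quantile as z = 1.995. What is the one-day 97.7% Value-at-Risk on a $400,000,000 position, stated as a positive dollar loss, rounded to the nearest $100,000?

$14,300,000

VaR = −μ + z·σ = −(0.12%) + 1.995 × 1.851% = 3.573%.
On $400,000,000: 0.03573 × $400,000,000 = $14,292,000.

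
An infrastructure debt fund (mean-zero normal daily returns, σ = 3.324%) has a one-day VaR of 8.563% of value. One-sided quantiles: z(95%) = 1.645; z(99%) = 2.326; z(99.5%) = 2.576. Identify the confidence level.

Implied z = VaR/σ = 8.563 / 3.324 = 2.576.
This matches z(99.5%) = 2.576.

99.5%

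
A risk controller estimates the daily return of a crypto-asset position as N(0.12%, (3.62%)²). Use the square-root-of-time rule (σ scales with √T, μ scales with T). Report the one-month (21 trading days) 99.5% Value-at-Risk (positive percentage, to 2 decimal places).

At 99.5%, z = 2.576.
σ_{21d} = 3.62% × √21 = 16.589%; μ_{21d} = 21 × 0.12% = 2.520%.
VaR = −(2.520%) + 2.576 × 16.589% = 40.213%.

40.21%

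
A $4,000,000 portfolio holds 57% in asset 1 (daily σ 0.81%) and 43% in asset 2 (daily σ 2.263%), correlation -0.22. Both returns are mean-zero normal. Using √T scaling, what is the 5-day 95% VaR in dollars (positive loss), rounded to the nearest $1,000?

σ_p = √(0.57²·0.81² + 0.43²·2.263² + 2·-0.22·0.57·0.43·0.81·2.263) = 0.981%.
σ_{5d} = 0.981% × √5 = 2.194%.
z(95%) = 1.645.
VaR = 1.645 × 2.194% = 3.609%; on $4,000,000 that is $144,360.

$144,000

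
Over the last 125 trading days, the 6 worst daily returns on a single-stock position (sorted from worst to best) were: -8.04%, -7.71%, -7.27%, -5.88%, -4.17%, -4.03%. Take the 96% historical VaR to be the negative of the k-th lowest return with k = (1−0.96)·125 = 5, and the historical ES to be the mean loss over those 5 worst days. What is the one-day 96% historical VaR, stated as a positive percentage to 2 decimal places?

4.17%

k = 5; the 5th lowest return is -4.17%, so VaR = 4.17%.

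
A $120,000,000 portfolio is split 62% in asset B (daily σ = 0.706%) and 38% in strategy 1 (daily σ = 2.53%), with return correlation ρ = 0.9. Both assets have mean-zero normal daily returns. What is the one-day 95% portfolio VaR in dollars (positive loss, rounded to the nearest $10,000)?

$2,700,000

σ_p² = 0.62²·0.706² + 0.38²·2.53² + 2·0.9·0.62·0.38·0.706·2.53 = 1.8734 (%²).
σ_p = √1.8734 = 1.369%.
At 95%, z = 1.645.
VaR = 1.645 × 1.369% = 2.252%; on $120,000,000 that is $2,702,400.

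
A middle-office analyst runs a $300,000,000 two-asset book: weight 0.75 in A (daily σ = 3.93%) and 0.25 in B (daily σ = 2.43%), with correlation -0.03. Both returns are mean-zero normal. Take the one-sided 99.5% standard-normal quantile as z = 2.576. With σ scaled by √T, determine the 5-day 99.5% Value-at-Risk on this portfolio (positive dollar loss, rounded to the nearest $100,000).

$51,700,000

σ_p = √(0.75²·3.93² + 0.25²·2.43² + 2·-0.03·0.75·0.25·3.93·2.43) = 2.992%.
σ_{5d} = 2.992% × √5 = 6.690%.
VaR = 2.576 × 6.690% = 17.233%; on $300,000,000 that is $51,699,000.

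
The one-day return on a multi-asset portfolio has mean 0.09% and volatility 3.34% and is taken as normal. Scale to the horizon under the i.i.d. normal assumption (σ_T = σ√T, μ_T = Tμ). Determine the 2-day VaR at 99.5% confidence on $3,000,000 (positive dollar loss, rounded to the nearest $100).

$359,600

At 99.5%, z = 2.576.
σ_{2d} = 3.34% × √2 = 4.723%; μ_{2d} = 2 × 0.09% = 0.180%.
VaR = −(0.180%) + 2.576 × 4.723% = 11.986%.
On $3,000,000: 0.11986 × $3,000,000 = $359,580.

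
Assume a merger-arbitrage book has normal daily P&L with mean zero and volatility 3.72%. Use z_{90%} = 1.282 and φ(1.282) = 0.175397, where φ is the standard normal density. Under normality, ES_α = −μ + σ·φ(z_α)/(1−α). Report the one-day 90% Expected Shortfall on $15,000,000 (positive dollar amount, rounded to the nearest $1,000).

$979,000

Tail multiplier: φ(z)/(1−α) = 0.175397 / 0.1 = 1.754.
ES = 3.72% × 1.754 = 6.525%.
On $15,000,000: 0.06525 × $15,000,000 = $978,750.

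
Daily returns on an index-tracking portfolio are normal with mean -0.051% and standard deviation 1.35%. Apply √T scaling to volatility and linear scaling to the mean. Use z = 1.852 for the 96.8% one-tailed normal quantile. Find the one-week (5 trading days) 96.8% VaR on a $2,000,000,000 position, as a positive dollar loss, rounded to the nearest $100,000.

σ_{5d} = 1.35% × √5 = 3.019%; μ_{5d} = 5 × -0.051% = -0.255%.
VaR = −(-0.255%) + 1.852 × 3.019% = 5.846%.
On $2,000,000,000: 0.05846 × $2,000,000,000 = $116,920,000.

$116,900,000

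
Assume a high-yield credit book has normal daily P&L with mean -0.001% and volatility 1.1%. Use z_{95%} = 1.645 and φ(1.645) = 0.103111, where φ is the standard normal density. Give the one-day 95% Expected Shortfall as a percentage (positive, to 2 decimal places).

2.27%

Tail multiplier: φ(z)/(1−α) = 0.103111 / 0.05 = 2.062.
ES = −(-0.001%) + 1.1% × 2.062 = 2.269%.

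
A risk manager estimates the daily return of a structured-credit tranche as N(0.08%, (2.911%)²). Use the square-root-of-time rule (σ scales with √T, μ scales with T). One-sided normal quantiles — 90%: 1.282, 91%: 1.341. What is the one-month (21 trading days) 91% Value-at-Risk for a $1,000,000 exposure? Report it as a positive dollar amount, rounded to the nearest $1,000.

$162,000

σ_{21d} = 2.911% × √21 = 13.340%; μ_{21d} = 21 × 0.08% = 1.680%.
VaR = −(1.680%) + 1.341 × 13.340% = 16.209%.
On $1,000,000: 0.16209 × $1,000,000 = $162,090.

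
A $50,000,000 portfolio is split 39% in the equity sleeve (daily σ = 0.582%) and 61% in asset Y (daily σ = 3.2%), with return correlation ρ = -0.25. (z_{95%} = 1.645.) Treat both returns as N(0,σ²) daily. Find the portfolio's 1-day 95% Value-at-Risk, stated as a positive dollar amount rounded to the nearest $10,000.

$1,570,000

σ_p² = 0.39²·0.582² + 0.61²·3.2² + 2·-0.25·0.39·0.61·0.582·3.2 = 3.6403 (%²).
σ_p = √3.6403 = 1.908%.
VaR = 1.645 × 1.908% = 3.139%; on $50,000,000 that is $1,569,500.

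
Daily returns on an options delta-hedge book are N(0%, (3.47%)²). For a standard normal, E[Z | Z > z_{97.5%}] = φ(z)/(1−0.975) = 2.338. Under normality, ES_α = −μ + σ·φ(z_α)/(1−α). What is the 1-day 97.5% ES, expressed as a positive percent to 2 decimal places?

8.11%

ES = 3.47% × 2.338 = 8.113%.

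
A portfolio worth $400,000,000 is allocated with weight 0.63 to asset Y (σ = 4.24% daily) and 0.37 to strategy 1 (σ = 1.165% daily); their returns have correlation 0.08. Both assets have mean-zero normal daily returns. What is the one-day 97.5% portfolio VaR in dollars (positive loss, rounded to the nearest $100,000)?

$21,500,000

σ_p² = 0.63²·4.24² + 0.37²·1.165² + 2·0.08·0.63·0.37·4.24·1.165 = 7.5053 (%²).
σ_p = √7.5053 = 2.740%.
At 97.5%, z = 1.960.
VaR = 1.960 × 2.740% = 5.370%; on $400,000,000 that is $21,480,000.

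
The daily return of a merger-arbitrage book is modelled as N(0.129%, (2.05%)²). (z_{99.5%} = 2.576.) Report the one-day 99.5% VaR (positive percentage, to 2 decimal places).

VaR = −μ + z·σ = −(0.129%) + 2.576 × 2.05% = 5.152%.

5.15%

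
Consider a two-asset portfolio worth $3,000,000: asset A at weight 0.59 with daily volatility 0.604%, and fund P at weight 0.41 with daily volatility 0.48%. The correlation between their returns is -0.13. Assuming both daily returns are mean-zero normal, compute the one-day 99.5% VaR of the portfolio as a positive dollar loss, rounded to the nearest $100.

$29,700

σ_p² = 0.59²·0.604² + 0.41²·0.48² + 2·-0.13·0.59·0.41·0.604·0.48 = 0.1475 (%²).
σ_p = √0.1475 = 0.384%.
At 99.5%, z = 2.576.
VaR = 2.576 × 0.384% = 0.989%; on $3,000,000 that is $29,670.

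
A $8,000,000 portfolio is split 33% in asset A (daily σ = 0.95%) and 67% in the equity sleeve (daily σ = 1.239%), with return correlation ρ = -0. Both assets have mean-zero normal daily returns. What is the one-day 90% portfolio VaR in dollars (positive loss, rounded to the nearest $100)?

$91,000

σ_p² = 0.33²·0.95² + 0.67²·1.239² + 2·-0·0.33·0.67·0.95·1.239 = 0.7874 (%²).
σ_p = √0.7874 = 0.887%.
At 90%, z = 1.282.
VaR = 1.282 × 0.887% = 1.137%; on $8,000,000 that is $90,960.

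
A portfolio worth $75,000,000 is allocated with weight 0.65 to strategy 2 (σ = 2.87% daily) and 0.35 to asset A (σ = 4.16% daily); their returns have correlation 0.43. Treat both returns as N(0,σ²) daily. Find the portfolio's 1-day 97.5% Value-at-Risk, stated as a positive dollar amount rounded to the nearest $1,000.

σ_p² = 0.65²·2.87² + 0.35²·4.16² + 2·0.43·0.65·0.35·2.87·4.16 = 7.9359 (%²).
σ_p = √7.9359 = 2.817%.
At 97.5%, z = 1.960.
VaR = 1.960 × 2.817% = 5.521%; on $75,000,000 that is $4,140,750.

$4,141,000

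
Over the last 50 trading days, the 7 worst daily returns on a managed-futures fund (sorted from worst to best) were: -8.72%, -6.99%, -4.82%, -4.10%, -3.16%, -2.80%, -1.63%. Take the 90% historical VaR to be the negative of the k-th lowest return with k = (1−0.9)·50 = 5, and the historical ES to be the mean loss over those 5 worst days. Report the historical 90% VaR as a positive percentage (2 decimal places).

3.16%

k = 5; the 5th lowest return is -3.16%, so VaR = 3.16%.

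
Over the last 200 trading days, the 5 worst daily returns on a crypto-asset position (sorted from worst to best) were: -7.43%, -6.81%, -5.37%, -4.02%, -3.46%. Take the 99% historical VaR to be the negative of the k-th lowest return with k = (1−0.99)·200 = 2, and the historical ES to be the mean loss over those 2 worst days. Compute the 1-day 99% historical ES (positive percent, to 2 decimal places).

7.12%

The 2 worst returns sum to -14.24%.
ES = −(-14.24%) / 2 = 7.12%.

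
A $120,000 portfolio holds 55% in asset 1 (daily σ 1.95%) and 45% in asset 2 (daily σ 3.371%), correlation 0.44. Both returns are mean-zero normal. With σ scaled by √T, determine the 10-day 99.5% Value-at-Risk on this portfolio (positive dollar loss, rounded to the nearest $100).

σ_p = √(0.55²·1.95² + 0.45²·3.371² + 2·0.44·0.55·0.45·1.95·3.371) = 2.210%.
σ_{10d} = 2.210% × √10 = 6.989%.
z(99.5%) = 2.576.
VaR = 2.576 × 6.989% = 18.004%; on $120,000 that is $21,605.

$21,600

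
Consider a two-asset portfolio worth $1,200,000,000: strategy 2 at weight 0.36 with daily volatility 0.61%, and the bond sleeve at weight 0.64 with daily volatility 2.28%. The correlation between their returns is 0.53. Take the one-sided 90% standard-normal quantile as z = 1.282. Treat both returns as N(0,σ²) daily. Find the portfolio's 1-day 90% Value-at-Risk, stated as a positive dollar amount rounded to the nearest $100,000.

$24,400,000

σ_p² = 0.36²·0.61² + 0.64²·2.28² + 2·0.53·0.36·0.64·0.61·2.28 = 2.5172 (%²).
σ_p = √2.5172 = 1.587%.
VaR = 1.282 × 1.587% = 2.035%; on $1,200,000,000 that is $24,420,000.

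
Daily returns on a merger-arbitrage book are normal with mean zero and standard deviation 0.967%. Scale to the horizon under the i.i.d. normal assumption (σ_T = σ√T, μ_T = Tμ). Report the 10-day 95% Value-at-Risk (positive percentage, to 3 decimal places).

5.030%

At 95%, z = 1.645.
σ_{10d} = 0.967% × √10 = 3.058%.
VaR = 1.645 × 3.058% = 5.030%.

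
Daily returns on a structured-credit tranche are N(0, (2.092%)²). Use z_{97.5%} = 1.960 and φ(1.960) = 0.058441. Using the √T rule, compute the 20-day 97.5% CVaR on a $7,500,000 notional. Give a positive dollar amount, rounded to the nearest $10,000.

$1,640,000

σ_{20d} = 2.092% × √20 = 9.356%.
ES multiplier = φ(z)/(1−α) = 0.058441/0.025 = 2.338.
ES = 9.356% × 2.338 = 21.874%; on $7,500,000: $1,640,550.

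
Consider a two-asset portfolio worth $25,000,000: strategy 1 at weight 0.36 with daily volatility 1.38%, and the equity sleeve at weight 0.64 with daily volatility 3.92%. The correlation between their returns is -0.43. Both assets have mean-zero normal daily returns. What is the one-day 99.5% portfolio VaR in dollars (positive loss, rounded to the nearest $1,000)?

σ_p² = 0.36²·1.38² + 0.64²·3.92² + 2·-0.43·0.36·0.64·1.38·3.92 = 5.4690 (%²).
σ_p = √5.4690 = 2.339%.
At 99.5%, z = 2.576.
VaR = 2.576 × 2.339% = 6.025%; on $25,000,000 that is $1,506,250.

$1,506,000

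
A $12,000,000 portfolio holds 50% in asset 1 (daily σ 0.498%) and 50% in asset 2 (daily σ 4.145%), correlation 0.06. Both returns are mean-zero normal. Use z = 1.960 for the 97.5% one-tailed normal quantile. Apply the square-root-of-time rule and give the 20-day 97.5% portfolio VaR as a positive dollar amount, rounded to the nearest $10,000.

σ_p = √(0.5²·0.498² + 0.5²·4.145² + 2·0.06·0.5·0.5·0.498·4.145) = 2.102%.
σ_{20d} = 2.102% × √20 = 9.400%.
VaR = 1.960 × 9.400% = 18.424%; on $12,000,000 that is $2,210,880.

$2,210,000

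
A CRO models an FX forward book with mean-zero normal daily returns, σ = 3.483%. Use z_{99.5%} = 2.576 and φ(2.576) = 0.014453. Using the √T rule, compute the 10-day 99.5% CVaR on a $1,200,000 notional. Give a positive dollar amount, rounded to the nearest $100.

σ_{10d} = 3.483% × √10 = 11.014%.
ES multiplier = φ(z)/(1−α) = 0.014453/0.005 = 2.891.
ES = 11.014% × 2.891 = 31.841%; on $1,200,000: $382,092.

$382,100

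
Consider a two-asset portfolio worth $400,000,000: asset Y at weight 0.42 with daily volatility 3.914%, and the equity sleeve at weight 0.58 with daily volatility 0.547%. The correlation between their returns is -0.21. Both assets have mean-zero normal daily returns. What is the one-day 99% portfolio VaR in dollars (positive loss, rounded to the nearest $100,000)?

$15,000,000

σ_p² = 0.42²·3.914² + 0.58²·0.547² + 2·-0.21·0.42·0.58·3.914·0.547 = 2.5839 (%²).
σ_p = √2.5839 = 1.607%.
At 99%, z = 2.326.
VaR = 2.326 × 1.607% = 3.738%; on $400,000,000 that is $14,952,000.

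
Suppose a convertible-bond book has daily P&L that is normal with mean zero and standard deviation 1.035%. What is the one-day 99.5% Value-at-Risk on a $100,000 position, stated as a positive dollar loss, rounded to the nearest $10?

At 99.5% one-sided, z = 2.576.
VaR = z·σ = 2.576 × 1.035% = 2.666%.
On $100,000: 0.02666 × $100,000 = $2,666.

$2,670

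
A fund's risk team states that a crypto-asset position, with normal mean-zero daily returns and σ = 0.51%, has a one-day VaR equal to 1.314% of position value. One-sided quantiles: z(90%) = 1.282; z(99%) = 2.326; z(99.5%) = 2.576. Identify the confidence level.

Implied z = VaR/σ = 1.314 / 0.51 = 2.576.
This matches z(99.5%) = 2.576.

99.5%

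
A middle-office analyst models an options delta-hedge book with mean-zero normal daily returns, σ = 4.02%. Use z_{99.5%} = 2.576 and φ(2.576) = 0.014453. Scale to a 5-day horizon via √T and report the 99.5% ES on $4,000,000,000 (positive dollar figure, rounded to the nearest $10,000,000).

$1,040,000,000

σ_{5d} = 4.02% × √5 = 8.989%.
ES multiplier = φ(z)/(1−α) = 0.014453/0.005 = 2.891.
ES = 8.989% × 2.891 = 25.987%; on $4,000,000,000: $1,039,480,000.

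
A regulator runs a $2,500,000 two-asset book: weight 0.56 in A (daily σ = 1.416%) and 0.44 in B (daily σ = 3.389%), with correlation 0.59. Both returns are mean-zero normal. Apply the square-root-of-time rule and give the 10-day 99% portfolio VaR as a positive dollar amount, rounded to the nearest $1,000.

$379,000

σ_p = √(0.56²·1.416² + 0.44²·3.389² + 2·0.59·0.56·0.44·1.416·3.389) = 2.061%.
σ_{10d} = 2.061% × √10 = 6.517%.
z(99%) = 2.326.
VaR = 2.326 × 6.517% = 15.159%; on $2,500,000 that is $378,975.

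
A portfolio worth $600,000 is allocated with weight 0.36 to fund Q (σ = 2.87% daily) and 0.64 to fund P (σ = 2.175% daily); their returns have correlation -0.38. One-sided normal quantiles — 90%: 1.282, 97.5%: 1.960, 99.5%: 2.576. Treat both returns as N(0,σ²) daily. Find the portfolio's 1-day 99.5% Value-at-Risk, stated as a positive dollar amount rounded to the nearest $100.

$21,400

σ_p² = 0.36²·2.87² + 0.64²·2.175² + 2·-0.38·0.36·0.64·2.87·2.175 = 1.9121 (%²).
σ_p = √1.9121 = 1.383%.
VaR = 2.576 × 1.383% = 3.563%; on $600,000 that is $21,378.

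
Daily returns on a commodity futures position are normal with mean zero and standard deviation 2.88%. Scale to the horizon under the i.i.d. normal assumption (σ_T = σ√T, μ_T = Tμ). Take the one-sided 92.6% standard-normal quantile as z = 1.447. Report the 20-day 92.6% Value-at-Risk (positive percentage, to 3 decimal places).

σ_{20d} = 2.88% × √20 = 12.880%.
VaR = 1.447 × 12.880% = 18.637%.

18.637%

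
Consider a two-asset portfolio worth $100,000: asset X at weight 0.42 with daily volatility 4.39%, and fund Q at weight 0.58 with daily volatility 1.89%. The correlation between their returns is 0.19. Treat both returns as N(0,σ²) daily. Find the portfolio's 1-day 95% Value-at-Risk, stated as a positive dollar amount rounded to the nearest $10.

$3,810

σ_p² = 0.42²·4.39² + 0.58²·1.89² + 2·0.19·0.42·0.58·4.39·1.89 = 5.3693 (%²).
σ_p = √5.3693 = 2.317%.
At 95%, z = 1.645.
VaR = 1.645 × 2.317% = 3.811%; on $100,000 that is $3,811.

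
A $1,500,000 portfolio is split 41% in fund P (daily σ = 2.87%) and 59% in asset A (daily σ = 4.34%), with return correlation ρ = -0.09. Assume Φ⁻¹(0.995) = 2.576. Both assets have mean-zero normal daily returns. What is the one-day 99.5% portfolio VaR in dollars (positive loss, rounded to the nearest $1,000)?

$105,000

σ_p² = 0.41²·2.87² + 0.59²·4.34² + 2·-0.09·0.41·0.59·2.87·4.34 = 7.3989 (%²).
σ_p = √7.3989 = 2.720%.
VaR = 2.576 × 2.720% = 7.007%; on $1,500,000 that is $105,105.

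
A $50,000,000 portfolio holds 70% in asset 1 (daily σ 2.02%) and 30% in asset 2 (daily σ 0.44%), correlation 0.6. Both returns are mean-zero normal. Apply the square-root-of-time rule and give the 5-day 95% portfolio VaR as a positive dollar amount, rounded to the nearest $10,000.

σ_p = √(0.7²·2.02² + 0.3²·0.44² + 2·0.6·0.7·0.3·2.02·0.44) = 1.497%.
σ_{5d} = 1.497% × √5 = 3.347%.
z(95%) = 1.645.
VaR = 1.645 × 3.347% = 5.506%; on $50,000,000 that is $2,753,000.

$2,750,000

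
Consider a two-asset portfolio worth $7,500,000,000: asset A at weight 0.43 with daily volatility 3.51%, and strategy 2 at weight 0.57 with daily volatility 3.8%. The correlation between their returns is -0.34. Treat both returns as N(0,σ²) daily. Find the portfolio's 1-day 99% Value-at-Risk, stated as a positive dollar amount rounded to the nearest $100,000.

σ_p² = 0.43²·3.51² + 0.57²·3.8² + 2·-0.34·0.43·0.57·3.51·3.8 = 4.7465 (%²).
σ_p = √4.7465 = 2.179%.
At 99%, z = 2.326.
VaR = 2.326 × 2.179% = 5.068%; on $7,500,000,000 that is $380,100,000.

$380,100,000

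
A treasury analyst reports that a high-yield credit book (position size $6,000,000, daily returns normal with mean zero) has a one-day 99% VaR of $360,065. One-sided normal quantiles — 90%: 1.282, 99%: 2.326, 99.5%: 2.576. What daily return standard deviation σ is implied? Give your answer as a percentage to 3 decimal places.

2.580%

VaR as a fraction: $360,065 / $6,000,000 = 6.001%.
σ = VaR / z = 6.001% / 2.326 = 2.580%.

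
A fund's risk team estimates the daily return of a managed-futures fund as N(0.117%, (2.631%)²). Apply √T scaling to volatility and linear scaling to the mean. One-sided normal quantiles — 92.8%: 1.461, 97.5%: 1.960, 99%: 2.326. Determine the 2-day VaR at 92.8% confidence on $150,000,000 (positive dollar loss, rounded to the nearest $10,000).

$7,800,000

σ_{2d} = 2.631% × √2 = 3.721%; μ_{2d} = 2 × 0.117% = 0.234%.
VaR = −(0.234%) + 1.461 × 3.721% = 5.202%.
On $150,000,000: 0.05202 × $150,000,000 = $7,803,000.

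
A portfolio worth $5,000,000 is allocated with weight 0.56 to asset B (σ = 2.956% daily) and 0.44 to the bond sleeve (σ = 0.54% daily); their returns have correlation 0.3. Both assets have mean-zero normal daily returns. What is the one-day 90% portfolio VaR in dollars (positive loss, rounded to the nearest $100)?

σ_p² = 0.56²·2.956² + 0.44²·0.54² + 2·0.3·0.56·0.44·2.956·0.54 = 3.0327 (%²).
σ_p = √3.0327 = 1.741%.
At 90%, z = 1.282.
VaR = 1.282 × 1.741% = 2.232%; on $5,000,000 that is $111,600.

$111,600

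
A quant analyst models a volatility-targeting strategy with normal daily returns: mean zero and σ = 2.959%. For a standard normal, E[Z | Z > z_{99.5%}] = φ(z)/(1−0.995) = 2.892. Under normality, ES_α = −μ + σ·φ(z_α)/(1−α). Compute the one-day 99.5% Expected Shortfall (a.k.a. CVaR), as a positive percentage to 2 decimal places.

8.56%

ES = 2.959% × 2.892 = 8.557%.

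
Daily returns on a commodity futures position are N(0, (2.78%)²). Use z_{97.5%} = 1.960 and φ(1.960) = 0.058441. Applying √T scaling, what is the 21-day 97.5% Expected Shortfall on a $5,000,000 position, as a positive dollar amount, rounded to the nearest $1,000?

$1,489,000

σ_{21d} = 2.78% × √21 = 12.740%.
ES multiplier = φ(z)/(1−α) = 0.058441/0.025 = 2.338.
ES = 12.740% × 2.338 = 29.786%; on $5,000,000: $1,489,300.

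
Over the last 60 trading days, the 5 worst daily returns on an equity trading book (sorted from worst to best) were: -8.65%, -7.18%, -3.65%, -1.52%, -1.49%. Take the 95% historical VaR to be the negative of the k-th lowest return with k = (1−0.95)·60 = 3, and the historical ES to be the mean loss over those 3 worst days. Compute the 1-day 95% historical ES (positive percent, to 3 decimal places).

The 3 worst returns sum to -19.48%.
ES = −(-19.48%) / 3 = 6.4933…% ≈ 6.493%.

6.493%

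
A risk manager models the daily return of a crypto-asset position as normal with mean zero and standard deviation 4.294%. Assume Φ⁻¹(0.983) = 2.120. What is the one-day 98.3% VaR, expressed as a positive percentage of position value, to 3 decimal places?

9.103%

VaR = z·σ = 2.120 × 4.294% = 9.103%.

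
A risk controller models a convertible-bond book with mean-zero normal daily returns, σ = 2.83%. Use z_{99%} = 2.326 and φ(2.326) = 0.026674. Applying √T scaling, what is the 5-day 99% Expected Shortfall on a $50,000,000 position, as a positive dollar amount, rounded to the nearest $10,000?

σ_{5d} = 2.83% × √5 = 6.328%.
ES multiplier = φ(z)/(1−α) = 0.026674/0.01 = 2.667.
ES = 6.328% × 2.667 = 16.877%; on $50,000,000: $8,438,500.

$8,440,000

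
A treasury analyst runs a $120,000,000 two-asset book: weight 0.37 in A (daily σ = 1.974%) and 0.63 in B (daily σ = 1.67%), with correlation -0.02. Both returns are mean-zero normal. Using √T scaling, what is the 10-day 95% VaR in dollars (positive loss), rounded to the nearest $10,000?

$7,920,000

σ_p = √(0.37²·1.974² + 0.63²·1.67² + 2·-0.02·0.37·0.63·1.974·1.67) = 1.269%.
σ_{10d} = 1.269% × √10 = 4.013%.
z(95%) = 1.645.
VaR = 1.645 × 4.013% = 6.601%; on $120,000,000 that is $7,921,200.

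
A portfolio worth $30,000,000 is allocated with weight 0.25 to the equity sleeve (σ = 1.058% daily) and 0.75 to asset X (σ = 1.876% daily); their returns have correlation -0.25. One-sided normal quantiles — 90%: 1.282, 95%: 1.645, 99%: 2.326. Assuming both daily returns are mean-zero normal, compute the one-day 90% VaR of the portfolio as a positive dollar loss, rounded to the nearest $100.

$525,000

σ_p² = 0.25²·1.058² + 0.75²·1.876² + 2·-0.25·0.25·0.75·1.058·1.876 = 1.8635 (%²).
σ_p = √1.8635 = 1.365%.
VaR = 1.282 × 1.365% = 1.750%; on $30,000,000 that is $525,000.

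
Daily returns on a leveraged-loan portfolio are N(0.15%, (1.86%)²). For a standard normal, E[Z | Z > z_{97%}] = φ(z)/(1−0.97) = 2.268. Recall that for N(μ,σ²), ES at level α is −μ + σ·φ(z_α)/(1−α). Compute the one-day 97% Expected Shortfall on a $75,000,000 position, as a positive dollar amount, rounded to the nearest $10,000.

$3,050,000

ES = −(0.15%) + 1.86% × 2.268 = 4.068%.
On $75,000,000: 0.04068 × $75,000,000 = $3,051,000.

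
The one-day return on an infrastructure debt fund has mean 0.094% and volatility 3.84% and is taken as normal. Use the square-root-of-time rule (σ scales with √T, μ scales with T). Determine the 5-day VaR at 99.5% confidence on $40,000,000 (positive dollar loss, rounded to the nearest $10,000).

At 99.5%, z = 2.576.
σ_{5d} = 3.84% × √5 = 8.587%; μ_{5d} = 5 × 0.094% = 0.470%.
VaR = −(0.470%) + 2.576 × 8.587% = 21.650%.
On $40,000,000: 0.21650 × $40,000,000 = $8,660,000.

$8,660,000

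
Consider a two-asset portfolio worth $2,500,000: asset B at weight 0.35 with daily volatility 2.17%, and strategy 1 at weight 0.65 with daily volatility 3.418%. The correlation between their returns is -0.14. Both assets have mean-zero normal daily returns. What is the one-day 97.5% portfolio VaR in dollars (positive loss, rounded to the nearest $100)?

σ_p² = 0.35²·2.17² + 0.65²·3.418² + 2·-0.14·0.35·0.65·2.17·3.418 = 5.0403 (%²).
σ_p = √5.0403 = 2.245%.
At 97.5%, z = 1.960.
VaR = 1.960 × 2.245% = 4.400%; on $2,500,000 that is $110,000.

$110,000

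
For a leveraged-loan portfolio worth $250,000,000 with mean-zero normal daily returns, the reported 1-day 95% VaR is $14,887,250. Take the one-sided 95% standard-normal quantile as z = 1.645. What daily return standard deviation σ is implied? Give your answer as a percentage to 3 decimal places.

3.620%

VaR as a fraction: $14,887,250 / $250,000,000 = 5.955%.
σ = VaR / z = 5.955% / 1.645 = 3.620%.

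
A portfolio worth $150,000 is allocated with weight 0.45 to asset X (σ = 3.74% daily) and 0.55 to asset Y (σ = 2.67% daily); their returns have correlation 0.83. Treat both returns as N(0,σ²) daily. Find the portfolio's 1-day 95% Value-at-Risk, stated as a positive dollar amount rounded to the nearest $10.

$7,440

σ_p² = 0.45²·3.74² + 0.55²·2.67² + 2·0.83·0.45·0.55·3.74·2.67 = 9.0916 (%²).
σ_p = √9.0916 = 3.015%.
At 95%, z = 1.645.
VaR = 1.645 × 3.015% = 4.960%; on $150,000 that is $7,440.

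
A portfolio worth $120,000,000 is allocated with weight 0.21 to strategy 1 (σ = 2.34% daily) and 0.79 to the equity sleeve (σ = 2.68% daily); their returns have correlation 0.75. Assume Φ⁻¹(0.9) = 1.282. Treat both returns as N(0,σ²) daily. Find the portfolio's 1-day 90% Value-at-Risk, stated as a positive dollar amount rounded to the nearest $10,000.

$3,860,000

σ_p² = 0.21²·2.34² + 0.79²·2.68² + 2·0.75·0.21·0.79·2.34·2.68 = 6.2846 (%²).
σ_p = √6.2846 = 2.507%.
VaR = 1.282 × 2.507% = 3.214%; on $120,000,000 that is $3,856,800.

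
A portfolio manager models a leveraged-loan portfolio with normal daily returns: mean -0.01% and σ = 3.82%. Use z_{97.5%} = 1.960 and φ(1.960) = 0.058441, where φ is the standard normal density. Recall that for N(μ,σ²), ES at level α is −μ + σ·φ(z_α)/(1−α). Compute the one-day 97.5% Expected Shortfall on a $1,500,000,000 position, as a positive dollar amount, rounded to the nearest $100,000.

$134,100,000

Tail multiplier: φ(z)/(1−α) = 0.058441 / 0.025 = 2.338.
ES = −(-0.01%) + 3.82% × 2.338 = 8.941%.
On $1,500,000,000: 0.08941 × $1,500,000,000 = $134,115,000.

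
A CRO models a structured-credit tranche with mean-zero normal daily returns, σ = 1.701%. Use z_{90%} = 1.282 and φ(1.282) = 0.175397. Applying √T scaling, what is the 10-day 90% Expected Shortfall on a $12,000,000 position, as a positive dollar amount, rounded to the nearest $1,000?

$1,132,000

σ_{10d} = 1.701% × √10 = 5.379%.
ES multiplier = φ(z)/(1−α) = 0.175397/0.1 = 1.754.
ES = 5.379% × 1.754 = 9.435%; on $12,000,000: $1,132,200.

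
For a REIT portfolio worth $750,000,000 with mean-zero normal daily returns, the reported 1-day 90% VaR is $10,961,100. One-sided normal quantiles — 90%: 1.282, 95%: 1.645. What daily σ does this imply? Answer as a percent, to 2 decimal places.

1.14%

VaR as a fraction: $10,961,100 / $750,000,000 = 1.461%.
σ = VaR / z = 1.461% / 1.282 = 1.140%.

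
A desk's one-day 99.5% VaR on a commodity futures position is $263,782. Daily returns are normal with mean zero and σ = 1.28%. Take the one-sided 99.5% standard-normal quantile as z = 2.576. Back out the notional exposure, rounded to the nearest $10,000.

$8,000,000

VaR as a fraction of value: z·σ = 2.576 × 1.28% = 3.29728%.
Position = $263,782 / 0.0329728 = $7,999,988.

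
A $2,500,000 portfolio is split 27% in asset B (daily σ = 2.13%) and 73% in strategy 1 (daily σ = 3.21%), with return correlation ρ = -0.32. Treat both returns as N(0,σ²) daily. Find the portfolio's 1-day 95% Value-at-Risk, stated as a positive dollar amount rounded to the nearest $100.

σ_p² = 0.27²·2.13² + 0.73²·3.21² + 2·-0.32·0.27·0.73·2.13·3.21 = 4.9593 (%²).
σ_p = √4.9593 = 2.227%.
At 95%, z = 1.645.
VaR = 1.645 × 2.227% = 3.663%; on $2,500,000 that is $91,575.

$91,600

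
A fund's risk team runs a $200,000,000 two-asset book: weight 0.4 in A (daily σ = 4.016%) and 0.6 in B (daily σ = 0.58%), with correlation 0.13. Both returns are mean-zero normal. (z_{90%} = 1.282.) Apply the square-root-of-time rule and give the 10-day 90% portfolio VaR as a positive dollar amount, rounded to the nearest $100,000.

σ_p = √(0.4²·4.016² + 0.6²·0.58² + 2·0.13·0.4·0.6·4.016·0.58) = 1.687%.
σ_{10d} = 1.687% × √10 = 5.335%.
VaR = 1.282 × 5.335% = 6.839%; on $200,000,000 that is $13,678,000.

$13,700,000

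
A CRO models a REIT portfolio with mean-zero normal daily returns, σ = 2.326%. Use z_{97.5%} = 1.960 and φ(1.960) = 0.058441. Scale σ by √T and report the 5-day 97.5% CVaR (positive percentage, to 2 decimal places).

12.16%

σ_{5d} = 2.326% × √5 = 5.201%.
ES multiplier = φ(z)/(1−α) = 0.058441/0.025 = 2.338.
ES = 5.201% × 2.338 = 12.160%.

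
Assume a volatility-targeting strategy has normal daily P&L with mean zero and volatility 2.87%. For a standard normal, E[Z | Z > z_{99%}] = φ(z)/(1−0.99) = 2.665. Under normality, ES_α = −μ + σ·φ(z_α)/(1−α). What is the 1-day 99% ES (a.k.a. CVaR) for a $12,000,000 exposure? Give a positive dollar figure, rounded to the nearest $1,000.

$918,000

ES = 2.87% × 2.665 = 7.649%.
On $12,000,000: 0.07649 × $12,000,000 = $917,880.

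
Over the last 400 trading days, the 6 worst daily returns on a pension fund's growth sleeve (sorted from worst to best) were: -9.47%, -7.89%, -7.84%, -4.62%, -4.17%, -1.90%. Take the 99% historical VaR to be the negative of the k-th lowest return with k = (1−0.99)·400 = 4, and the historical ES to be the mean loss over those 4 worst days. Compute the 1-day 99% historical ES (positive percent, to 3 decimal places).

7.455%

The 4 worst returns sum to -29.82%.
ES = −(-29.82%) / 4 = 7.455%.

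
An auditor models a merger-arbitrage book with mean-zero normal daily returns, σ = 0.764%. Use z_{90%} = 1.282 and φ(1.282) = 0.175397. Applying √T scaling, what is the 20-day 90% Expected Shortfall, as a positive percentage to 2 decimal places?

5.99%

σ_{20d} = 0.764% × √20 = 3.417%.
ES multiplier = φ(z)/(1−α) = 0.175397/0.1 = 1.754.
ES = 3.417% × 1.754 = 5.993%.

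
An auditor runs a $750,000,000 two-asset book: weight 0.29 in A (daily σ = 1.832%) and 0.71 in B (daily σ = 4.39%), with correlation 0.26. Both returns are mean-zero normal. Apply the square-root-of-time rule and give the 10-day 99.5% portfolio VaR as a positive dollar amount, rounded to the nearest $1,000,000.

$201,000,000

σ_p = √(0.29²·1.832² + 0.71²·4.39² + 2·0.26·0.29·0.71·1.832·4.39) = 3.295%.
σ_{10d} = 3.295% × √10 = 10.420%.
z(99.5%) = 2.576.
VaR = 2.576 × 10.420% = 26.842%; on $750,000,000 that is $201,315,000.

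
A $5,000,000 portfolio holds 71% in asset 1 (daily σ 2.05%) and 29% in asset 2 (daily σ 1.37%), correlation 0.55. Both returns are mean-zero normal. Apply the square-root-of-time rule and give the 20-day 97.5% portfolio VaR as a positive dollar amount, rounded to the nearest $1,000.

σ_p = √(0.71²·2.05² + 0.29²·1.37² + 2·0.55·0.71·0.29·2.05·1.37) = 1.707%.
σ_{20d} = 1.707% × √20 = 7.634%.
z(97.5%) = 1.960.
VaR = 1.960 × 7.634% = 14.963%; on $5,000,000 that is $748,150.

$748,000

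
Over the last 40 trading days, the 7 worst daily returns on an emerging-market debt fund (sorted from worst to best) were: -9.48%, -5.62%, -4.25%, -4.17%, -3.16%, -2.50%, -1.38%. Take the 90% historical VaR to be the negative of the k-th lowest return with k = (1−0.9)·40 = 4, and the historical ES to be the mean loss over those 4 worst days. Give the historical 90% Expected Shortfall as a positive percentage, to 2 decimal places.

5.88%

The 4 worst returns sum to -23.52%.
ES = −(-23.52%) / 4 = 5.88%.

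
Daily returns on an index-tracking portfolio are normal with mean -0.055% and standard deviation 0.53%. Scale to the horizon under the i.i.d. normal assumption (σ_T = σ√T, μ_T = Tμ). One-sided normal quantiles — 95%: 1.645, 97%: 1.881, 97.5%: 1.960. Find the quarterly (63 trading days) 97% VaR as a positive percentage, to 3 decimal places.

σ_{63d} = 0.53% × √63 = 4.207%; μ_{63d} = 63 × -0.055% = -3.465%.
VaR = −(-3.465%) + 1.881 × 4.207% = 11.378%.

11.378%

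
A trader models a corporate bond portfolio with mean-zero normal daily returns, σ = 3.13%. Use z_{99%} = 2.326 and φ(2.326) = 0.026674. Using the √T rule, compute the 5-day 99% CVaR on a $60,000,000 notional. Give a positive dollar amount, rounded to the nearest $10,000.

$11,200,000

σ_{5d} = 3.13% × √5 = 6.999%.
ES multiplier = φ(z)/(1−α) = 0.026674/0.01 = 2.667.
ES = 6.999% × 2.667 = 18.666%; on $60,000,000: $11,199,600.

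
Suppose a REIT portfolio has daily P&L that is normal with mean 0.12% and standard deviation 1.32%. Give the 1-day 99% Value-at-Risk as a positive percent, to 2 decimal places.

At 99% one-sided, z = 2.326.
VaR = −μ + z·σ = −(0.12%) + 2.326 × 1.32% = 2.950%.

2.95%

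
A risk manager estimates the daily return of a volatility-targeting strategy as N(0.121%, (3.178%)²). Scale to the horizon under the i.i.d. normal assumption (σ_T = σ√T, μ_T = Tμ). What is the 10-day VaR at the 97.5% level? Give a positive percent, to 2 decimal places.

18.49%

At 97.5%, z = 1.960.
σ_{10d} = 3.178% × √10 = 10.050%; μ_{10d} = 10 × 0.121% = 1.210%.
VaR = −(1.210%) + 1.960 × 10.050% = 18.488%.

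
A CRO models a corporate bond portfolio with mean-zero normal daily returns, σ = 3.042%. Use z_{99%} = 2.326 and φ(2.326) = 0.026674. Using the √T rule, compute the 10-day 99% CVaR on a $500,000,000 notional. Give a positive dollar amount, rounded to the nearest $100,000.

σ_{10d} = 3.042% × √10 = 9.620%.
ES multiplier = φ(z)/(1−α) = 0.026674/0.01 = 2.667.
ES = 9.620% × 2.667 = 25.657%; on $500,000,000: $128,285,000.

$128,300,000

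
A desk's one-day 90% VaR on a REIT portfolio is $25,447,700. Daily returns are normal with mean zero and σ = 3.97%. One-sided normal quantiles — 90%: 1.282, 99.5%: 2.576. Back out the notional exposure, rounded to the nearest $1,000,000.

VaR as a fraction of value: z·σ = 1.282 × 3.97% = 5.08954%.
Position = $25,447,700 / 0.0508954 = $500,000,000.

$500,000,000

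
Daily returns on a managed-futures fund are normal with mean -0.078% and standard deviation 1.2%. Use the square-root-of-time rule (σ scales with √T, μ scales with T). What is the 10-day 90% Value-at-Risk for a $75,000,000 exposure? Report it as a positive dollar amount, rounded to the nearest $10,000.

At 90%, z = 1.282.
σ_{10d} = 1.2% × √10 = 3.795%; μ_{10d} = 10 × -0.078% = -0.780%.
VaR = −(-0.780%) + 1.282 × 3.795% = 5.645%.
On $75,000,000: 0.05645 × $75,000,000 = $4,233,750.

$4,230,000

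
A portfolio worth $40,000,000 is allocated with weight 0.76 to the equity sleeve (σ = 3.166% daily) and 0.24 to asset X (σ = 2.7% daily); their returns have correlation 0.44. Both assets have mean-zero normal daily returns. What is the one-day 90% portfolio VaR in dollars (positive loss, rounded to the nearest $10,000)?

$1,410,000

σ_p² = 0.76²·3.166² + 0.24²·2.7² + 2·0.44·0.76·0.24·3.166·2.7 = 7.5816 (%²).
σ_p = √7.5816 = 2.753%.
At 90%, z = 1.282.
VaR = 1.282 × 2.753% = 3.529%; on $40,000,000 that is $1,411,600.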